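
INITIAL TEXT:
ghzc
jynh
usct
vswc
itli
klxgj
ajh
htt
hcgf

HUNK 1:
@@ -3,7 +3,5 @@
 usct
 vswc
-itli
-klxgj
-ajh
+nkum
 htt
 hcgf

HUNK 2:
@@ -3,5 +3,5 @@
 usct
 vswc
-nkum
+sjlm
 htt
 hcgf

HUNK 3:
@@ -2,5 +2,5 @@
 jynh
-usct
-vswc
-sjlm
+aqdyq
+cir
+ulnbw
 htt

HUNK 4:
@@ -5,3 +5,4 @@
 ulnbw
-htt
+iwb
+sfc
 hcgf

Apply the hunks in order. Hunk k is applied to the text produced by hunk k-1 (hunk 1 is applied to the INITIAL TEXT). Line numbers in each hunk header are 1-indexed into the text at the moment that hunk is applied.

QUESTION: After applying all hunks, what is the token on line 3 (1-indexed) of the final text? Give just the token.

Hunk 1: at line 3 remove [itli,klxgj,ajh] add [nkum] -> 7 lines: ghzc jynh usct vswc nkum htt hcgf
Hunk 2: at line 3 remove [nkum] add [sjlm] -> 7 lines: ghzc jynh usct vswc sjlm htt hcgf
Hunk 3: at line 2 remove [usct,vswc,sjlm] add [aqdyq,cir,ulnbw] -> 7 lines: ghzc jynh aqdyq cir ulnbw htt hcgf
Hunk 4: at line 5 remove [htt] add [iwb,sfc] -> 8 lines: ghzc jynh aqdyq cir ulnbw iwb sfc hcgf
Final line 3: aqdyq

Answer: aqdyq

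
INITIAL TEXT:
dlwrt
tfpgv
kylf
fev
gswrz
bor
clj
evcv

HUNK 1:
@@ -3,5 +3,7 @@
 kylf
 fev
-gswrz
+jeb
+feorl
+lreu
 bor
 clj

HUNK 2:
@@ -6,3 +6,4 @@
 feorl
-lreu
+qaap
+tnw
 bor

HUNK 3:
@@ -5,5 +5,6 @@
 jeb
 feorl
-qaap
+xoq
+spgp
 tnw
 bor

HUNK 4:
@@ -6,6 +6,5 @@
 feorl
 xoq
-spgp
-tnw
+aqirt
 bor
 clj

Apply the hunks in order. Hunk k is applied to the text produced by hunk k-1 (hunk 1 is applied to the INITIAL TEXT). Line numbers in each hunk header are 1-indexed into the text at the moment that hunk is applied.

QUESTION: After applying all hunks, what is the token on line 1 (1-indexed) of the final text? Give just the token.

Hunk 1: at line 3 remove [gswrz] add [jeb,feorl,lreu] -> 10 lines: dlwrt tfpgv kylf fev jeb feorl lreu bor clj evcv
Hunk 2: at line 6 remove [lreu] add [qaap,tnw] -> 11 lines: dlwrt tfpgv kylf fev jeb feorl qaap tnw bor clj evcv
Hunk 3: at line 5 remove [qaap] add [xoq,spgp] -> 12 lines: dlwrt tfpgv kylf fev jeb feorl xoq spgp tnw bor clj evcv
Hunk 4: at line 6 remove [spgp,tnw] add [aqirt] -> 11 lines: dlwrt tfpgv kylf fev jeb feorl xoq aqirt bor clj evcv
Final line 1: dlwrt

Answer: dlwrt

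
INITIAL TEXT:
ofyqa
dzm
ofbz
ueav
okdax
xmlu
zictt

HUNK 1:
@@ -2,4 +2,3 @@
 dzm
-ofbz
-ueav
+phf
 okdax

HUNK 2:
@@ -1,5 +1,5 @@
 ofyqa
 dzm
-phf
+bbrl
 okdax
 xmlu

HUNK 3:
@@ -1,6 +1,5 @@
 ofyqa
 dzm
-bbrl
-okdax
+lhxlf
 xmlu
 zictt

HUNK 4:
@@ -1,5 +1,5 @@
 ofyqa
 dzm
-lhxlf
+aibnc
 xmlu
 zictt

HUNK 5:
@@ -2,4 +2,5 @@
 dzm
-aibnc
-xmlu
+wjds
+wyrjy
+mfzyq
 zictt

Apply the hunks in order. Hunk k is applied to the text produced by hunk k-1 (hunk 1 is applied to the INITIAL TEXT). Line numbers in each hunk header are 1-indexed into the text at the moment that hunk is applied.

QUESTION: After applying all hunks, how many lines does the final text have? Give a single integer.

Hunk 1: at line 2 remove [ofbz,ueav] add [phf] -> 6 lines: ofyqa dzm phf okdax xmlu zictt
Hunk 2: at line 1 remove [phf] add [bbrl] -> 6 lines: ofyqa dzm bbrl okdax xmlu zictt
Hunk 3: at line 1 remove [bbrl,okdax] add [lhxlf] -> 5 lines: ofyqa dzm lhxlf xmlu zictt
Hunk 4: at line 1 remove [lhxlf] add [aibnc] -> 5 lines: ofyqa dzm aibnc xmlu zictt
Hunk 5: at line 2 remove [aibnc,xmlu] add [wjds,wyrjy,mfzyq] -> 6 lines: ofyqa dzm wjds wyrjy mfzyq zictt
Final line count: 6

Answer: 6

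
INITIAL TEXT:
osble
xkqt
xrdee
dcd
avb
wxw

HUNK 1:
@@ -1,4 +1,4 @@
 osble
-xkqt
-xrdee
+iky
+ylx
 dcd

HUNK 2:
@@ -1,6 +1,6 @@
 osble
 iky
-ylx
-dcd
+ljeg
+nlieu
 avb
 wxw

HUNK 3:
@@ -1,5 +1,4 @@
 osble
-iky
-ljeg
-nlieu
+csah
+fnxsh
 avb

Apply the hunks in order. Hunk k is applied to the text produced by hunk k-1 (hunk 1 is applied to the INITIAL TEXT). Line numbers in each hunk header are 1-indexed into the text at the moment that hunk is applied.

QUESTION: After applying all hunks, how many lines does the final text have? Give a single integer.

Hunk 1: at line 1 remove [xkqt,xrdee] add [iky,ylx] -> 6 lines: osble iky ylx dcd avb wxw
Hunk 2: at line 1 remove [ylx,dcd] add [ljeg,nlieu] -> 6 lines: osble iky ljeg nlieu avb wxw
Hunk 3: at line 1 remove [iky,ljeg,nlieu] add [csah,fnxsh] -> 5 lines: osble csah fnxsh avb wxw
Final line count: 5

Answer: 5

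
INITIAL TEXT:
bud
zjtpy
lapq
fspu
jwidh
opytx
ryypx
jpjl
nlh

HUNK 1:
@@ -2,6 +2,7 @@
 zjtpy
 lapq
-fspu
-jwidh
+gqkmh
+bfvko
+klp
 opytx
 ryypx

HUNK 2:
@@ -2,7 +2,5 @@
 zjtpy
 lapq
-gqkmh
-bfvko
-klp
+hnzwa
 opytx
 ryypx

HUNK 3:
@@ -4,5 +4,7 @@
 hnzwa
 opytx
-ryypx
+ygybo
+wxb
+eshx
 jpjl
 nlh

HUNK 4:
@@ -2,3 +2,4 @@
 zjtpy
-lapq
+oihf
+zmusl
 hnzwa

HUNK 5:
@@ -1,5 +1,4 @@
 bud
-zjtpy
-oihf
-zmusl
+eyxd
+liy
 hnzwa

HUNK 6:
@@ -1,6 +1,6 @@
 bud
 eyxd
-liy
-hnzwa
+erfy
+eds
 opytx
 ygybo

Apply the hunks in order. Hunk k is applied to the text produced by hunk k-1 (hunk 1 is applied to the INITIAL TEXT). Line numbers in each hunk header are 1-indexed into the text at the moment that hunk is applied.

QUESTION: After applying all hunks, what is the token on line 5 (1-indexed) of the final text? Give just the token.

Answer: opytx

Derivation:
Hunk 1: at line 2 remove [fspu,jwidh] add [gqkmh,bfvko,klp] -> 10 lines: bud zjtpy lapq gqkmh bfvko klp opytx ryypx jpjl nlh
Hunk 2: at line 2 remove [gqkmh,bfvko,klp] add [hnzwa] -> 8 lines: bud zjtpy lapq hnzwa opytx ryypx jpjl nlh
Hunk 3: at line 4 remove [ryypx] add [ygybo,wxb,eshx] -> 10 lines: bud zjtpy lapq hnzwa opytx ygybo wxb eshx jpjl nlh
Hunk 4: at line 2 remove [lapq] add [oihf,zmusl] -> 11 lines: bud zjtpy oihf zmusl hnzwa opytx ygybo wxb eshx jpjl nlh
Hunk 5: at line 1 remove [zjtpy,oihf,zmusl] add [eyxd,liy] -> 10 lines: bud eyxd liy hnzwa opytx ygybo wxb eshx jpjl nlh
Hunk 6: at line 1 remove [liy,hnzwa] add [erfy,eds] -> 10 lines: bud eyxd erfy eds opytx ygybo wxb eshx jpjl nlh
Final line 5: opytx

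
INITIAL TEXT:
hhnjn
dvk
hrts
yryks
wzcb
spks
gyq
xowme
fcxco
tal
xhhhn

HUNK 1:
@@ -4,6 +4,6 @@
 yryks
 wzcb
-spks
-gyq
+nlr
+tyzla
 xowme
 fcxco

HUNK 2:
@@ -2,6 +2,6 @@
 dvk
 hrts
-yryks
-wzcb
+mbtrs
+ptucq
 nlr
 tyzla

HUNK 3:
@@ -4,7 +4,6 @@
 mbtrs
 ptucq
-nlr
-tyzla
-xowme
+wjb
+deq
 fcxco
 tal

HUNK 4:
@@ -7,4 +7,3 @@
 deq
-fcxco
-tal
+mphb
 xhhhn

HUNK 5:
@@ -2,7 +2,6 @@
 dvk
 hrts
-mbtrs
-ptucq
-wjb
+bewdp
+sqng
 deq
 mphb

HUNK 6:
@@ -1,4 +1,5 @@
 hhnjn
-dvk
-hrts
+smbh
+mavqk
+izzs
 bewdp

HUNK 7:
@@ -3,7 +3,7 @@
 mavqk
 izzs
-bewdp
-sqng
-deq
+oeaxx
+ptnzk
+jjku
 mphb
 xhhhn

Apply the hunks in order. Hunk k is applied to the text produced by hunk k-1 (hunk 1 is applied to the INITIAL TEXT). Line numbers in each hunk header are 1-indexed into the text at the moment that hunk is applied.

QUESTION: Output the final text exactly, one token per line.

Hunk 1: at line 4 remove [spks,gyq] add [nlr,tyzla] -> 11 lines: hhnjn dvk hrts yryks wzcb nlr tyzla xowme fcxco tal xhhhn
Hunk 2: at line 2 remove [yryks,wzcb] add [mbtrs,ptucq] -> 11 lines: hhnjn dvk hrts mbtrs ptucq nlr tyzla xowme fcxco tal xhhhn
Hunk 3: at line 4 remove [nlr,tyzla,xowme] add [wjb,deq] -> 10 lines: hhnjn dvk hrts mbtrs ptucq wjb deq fcxco tal xhhhn
Hunk 4: at line 7 remove [fcxco,tal] add [mphb] -> 9 lines: hhnjn dvk hrts mbtrs ptucq wjb deq mphb xhhhn
Hunk 5: at line 2 remove [mbtrs,ptucq,wjb] add [bewdp,sqng] -> 8 lines: hhnjn dvk hrts bewdp sqng deq mphb xhhhn
Hunk 6: at line 1 remove [dvk,hrts] add [smbh,mavqk,izzs] -> 9 lines: hhnjn smbh mavqk izzs bewdp sqng deq mphb xhhhn
Hunk 7: at line 3 remove [bewdp,sqng,deq] add [oeaxx,ptnzk,jjku] -> 9 lines: hhnjn smbh mavqk izzs oeaxx ptnzk jjku mphb xhhhn

Answer: hhnjn
smbh
mavqk
izzs
oeaxx
ptnzk
jjku
mphb
xhhhn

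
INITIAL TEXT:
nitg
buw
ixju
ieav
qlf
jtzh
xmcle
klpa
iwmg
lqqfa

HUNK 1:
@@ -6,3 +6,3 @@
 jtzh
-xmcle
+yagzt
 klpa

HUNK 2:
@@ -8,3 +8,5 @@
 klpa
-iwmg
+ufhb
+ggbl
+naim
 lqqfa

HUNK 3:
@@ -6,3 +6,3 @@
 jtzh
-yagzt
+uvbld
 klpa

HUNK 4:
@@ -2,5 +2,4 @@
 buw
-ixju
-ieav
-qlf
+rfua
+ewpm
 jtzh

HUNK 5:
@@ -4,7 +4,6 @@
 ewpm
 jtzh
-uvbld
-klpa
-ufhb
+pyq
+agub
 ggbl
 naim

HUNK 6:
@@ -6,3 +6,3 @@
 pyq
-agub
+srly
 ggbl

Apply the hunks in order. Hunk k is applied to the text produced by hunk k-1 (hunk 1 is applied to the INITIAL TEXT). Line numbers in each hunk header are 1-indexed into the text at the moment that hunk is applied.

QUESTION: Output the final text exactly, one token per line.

Hunk 1: at line 6 remove [xmcle] add [yagzt] -> 10 lines: nitg buw ixju ieav qlf jtzh yagzt klpa iwmg lqqfa
Hunk 2: at line 8 remove [iwmg] add [ufhb,ggbl,naim] -> 12 lines: nitg buw ixju ieav qlf jtzh yagzt klpa ufhb ggbl naim lqqfa
Hunk 3: at line 6 remove [yagzt] add [uvbld] -> 12 lines: nitg buw ixju ieav qlf jtzh uvbld klpa ufhb ggbl naim lqqfa
Hunk 4: at line 2 remove [ixju,ieav,qlf] add [rfua,ewpm] -> 11 lines: nitg buw rfua ewpm jtzh uvbld klpa ufhb ggbl naim lqqfa
Hunk 5: at line 4 remove [uvbld,klpa,ufhb] add [pyq,agub] -> 10 lines: nitg buw rfua ewpm jtzh pyq agub ggbl naim lqqfa
Hunk 6: at line 6 remove [agub] add [srly] -> 10 lines: nitg buw rfua ewpm jtzh pyq srly ggbl naim lqqfa

Answer: nitg
buw
rfua
ewpm
jtzh
pyq
srly
ggbl
naim
lqqfa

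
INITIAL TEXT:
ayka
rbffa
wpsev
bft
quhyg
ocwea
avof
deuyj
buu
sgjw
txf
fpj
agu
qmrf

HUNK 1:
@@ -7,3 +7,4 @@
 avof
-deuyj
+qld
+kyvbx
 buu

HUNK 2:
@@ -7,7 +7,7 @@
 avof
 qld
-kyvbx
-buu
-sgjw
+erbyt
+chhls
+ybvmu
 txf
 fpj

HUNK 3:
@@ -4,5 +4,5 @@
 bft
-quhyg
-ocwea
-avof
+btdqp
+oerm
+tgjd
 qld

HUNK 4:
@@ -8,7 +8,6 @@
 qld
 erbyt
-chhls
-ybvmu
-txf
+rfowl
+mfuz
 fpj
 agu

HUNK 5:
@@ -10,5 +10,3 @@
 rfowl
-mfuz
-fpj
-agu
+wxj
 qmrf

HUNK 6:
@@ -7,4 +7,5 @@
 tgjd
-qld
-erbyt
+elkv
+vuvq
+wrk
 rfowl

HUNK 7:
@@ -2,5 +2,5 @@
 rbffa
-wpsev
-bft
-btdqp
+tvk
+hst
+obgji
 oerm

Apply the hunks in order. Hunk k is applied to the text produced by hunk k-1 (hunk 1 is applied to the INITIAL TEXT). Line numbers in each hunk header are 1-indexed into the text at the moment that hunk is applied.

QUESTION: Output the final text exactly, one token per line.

Answer: ayka
rbffa
tvk
hst
obgji
oerm
tgjd
elkv
vuvq
wrk
rfowl
wxj
qmrf

Derivation:
Hunk 1: at line 7 remove [deuyj] add [qld,kyvbx] -> 15 lines: ayka rbffa wpsev bft quhyg ocwea avof qld kyvbx buu sgjw txf fpj agu qmrf
Hunk 2: at line 7 remove [kyvbx,buu,sgjw] add [erbyt,chhls,ybvmu] -> 15 lines: ayka rbffa wpsev bft quhyg ocwea avof qld erbyt chhls ybvmu txf fpj agu qmrf
Hunk 3: at line 4 remove [quhyg,ocwea,avof] add [btdqp,oerm,tgjd] -> 15 lines: ayka rbffa wpsev bft btdqp oerm tgjd qld erbyt chhls ybvmu txf fpj agu qmrf
Hunk 4: at line 8 remove [chhls,ybvmu,txf] add [rfowl,mfuz] -> 14 lines: ayka rbffa wpsev bft btdqp oerm tgjd qld erbyt rfowl mfuz fpj agu qmrf
Hunk 5: at line 10 remove [mfuz,fpj,agu] add [wxj] -> 12 lines: ayka rbffa wpsev bft btdqp oerm tgjd qld erbyt rfowl wxj qmrf
Hunk 6: at line 7 remove [qld,erbyt] add [elkv,vuvq,wrk] -> 13 lines: ayka rbffa wpsev bft btdqp oerm tgjd elkv vuvq wrk rfowl wxj qmrf
Hunk 7: at line 2 remove [wpsev,bft,btdqp] add [tvk,hst,obgji] -> 13 lines: ayka rbffa tvk hst obgji oerm tgjd elkv vuvq wrk rfowl wxj qmrf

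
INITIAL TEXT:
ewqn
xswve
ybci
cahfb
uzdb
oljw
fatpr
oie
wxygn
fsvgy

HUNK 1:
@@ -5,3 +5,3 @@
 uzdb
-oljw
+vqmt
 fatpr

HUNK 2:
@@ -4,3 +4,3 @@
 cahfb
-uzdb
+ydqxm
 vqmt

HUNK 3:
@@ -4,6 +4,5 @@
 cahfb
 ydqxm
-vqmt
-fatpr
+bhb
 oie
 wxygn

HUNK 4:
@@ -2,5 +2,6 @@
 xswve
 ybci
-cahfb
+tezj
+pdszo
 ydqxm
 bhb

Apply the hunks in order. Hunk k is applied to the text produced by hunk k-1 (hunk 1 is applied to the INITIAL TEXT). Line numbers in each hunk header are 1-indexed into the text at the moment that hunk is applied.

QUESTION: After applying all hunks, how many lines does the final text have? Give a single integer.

Answer: 10

Derivation:
Hunk 1: at line 5 remove [oljw] add [vqmt] -> 10 lines: ewqn xswve ybci cahfb uzdb vqmt fatpr oie wxygn fsvgy
Hunk 2: at line 4 remove [uzdb] add [ydqxm] -> 10 lines: ewqn xswve ybci cahfb ydqxm vqmt fatpr oie wxygn fsvgy
Hunk 3: at line 4 remove [vqmt,fatpr] add [bhb] -> 9 lines: ewqn xswve ybci cahfb ydqxm bhb oie wxygn fsvgy
Hunk 4: at line 2 remove [cahfb] add [tezj,pdszo] -> 10 lines: ewqn xswve ybci tezj pdszo ydqxm bhb oie wxygn fsvgy
Final line count: 10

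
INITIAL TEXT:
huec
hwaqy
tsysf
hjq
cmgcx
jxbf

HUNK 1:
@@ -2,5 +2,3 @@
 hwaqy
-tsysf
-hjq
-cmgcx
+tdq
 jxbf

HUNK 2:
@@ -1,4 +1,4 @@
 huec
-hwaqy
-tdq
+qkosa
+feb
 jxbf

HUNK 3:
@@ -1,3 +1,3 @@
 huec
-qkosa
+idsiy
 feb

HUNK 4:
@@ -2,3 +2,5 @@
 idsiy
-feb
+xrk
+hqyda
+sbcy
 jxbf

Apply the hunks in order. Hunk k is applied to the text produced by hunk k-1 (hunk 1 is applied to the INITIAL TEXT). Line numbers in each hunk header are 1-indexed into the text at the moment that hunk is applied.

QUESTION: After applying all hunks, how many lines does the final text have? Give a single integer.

Answer: 6

Derivation:
Hunk 1: at line 2 remove [tsysf,hjq,cmgcx] add [tdq] -> 4 lines: huec hwaqy tdq jxbf
Hunk 2: at line 1 remove [hwaqy,tdq] add [qkosa,feb] -> 4 lines: huec qkosa feb jxbf
Hunk 3: at line 1 remove [qkosa] add [idsiy] -> 4 lines: huec idsiy feb jxbf
Hunk 4: at line 2 remove [feb] add [xrk,hqyda,sbcy] -> 6 lines: huec idsiy xrk hqyda sbcy jxbf
Final line count: 6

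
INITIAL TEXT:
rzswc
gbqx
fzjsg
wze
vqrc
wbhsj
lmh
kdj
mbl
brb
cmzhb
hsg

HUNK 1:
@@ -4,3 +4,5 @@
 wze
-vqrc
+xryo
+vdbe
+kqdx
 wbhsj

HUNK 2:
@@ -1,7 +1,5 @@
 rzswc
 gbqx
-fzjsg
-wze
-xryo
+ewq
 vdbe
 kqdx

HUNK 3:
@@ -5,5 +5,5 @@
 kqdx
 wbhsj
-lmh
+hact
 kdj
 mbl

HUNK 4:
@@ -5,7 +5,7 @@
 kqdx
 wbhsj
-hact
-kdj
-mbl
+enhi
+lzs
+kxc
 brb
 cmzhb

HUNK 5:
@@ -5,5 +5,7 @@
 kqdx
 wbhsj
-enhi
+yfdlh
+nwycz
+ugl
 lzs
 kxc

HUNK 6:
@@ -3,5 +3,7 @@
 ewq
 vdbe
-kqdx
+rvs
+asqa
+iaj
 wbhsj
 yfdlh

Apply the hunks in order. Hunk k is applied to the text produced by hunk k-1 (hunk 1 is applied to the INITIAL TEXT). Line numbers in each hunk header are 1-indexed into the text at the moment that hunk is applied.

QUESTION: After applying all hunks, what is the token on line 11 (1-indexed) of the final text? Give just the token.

Answer: ugl

Derivation:
Hunk 1: at line 4 remove [vqrc] add [xryo,vdbe,kqdx] -> 14 lines: rzswc gbqx fzjsg wze xryo vdbe kqdx wbhsj lmh kdj mbl brb cmzhb hsg
Hunk 2: at line 1 remove [fzjsg,wze,xryo] add [ewq] -> 12 lines: rzswc gbqx ewq vdbe kqdx wbhsj lmh kdj mbl brb cmzhb hsg
Hunk 3: at line 5 remove [lmh] add [hact] -> 12 lines: rzswc gbqx ewq vdbe kqdx wbhsj hact kdj mbl brb cmzhb hsg
Hunk 4: at line 5 remove [hact,kdj,mbl] add [enhi,lzs,kxc] -> 12 lines: rzswc gbqx ewq vdbe kqdx wbhsj enhi lzs kxc brb cmzhb hsg
Hunk 5: at line 5 remove [enhi] add [yfdlh,nwycz,ugl] -> 14 lines: rzswc gbqx ewq vdbe kqdx wbhsj yfdlh nwycz ugl lzs kxc brb cmzhb hsg
Hunk 6: at line 3 remove [kqdx] add [rvs,asqa,iaj] -> 16 lines: rzswc gbqx ewq vdbe rvs asqa iaj wbhsj yfdlh nwycz ugl lzs kxc brb cmzhb hsg
Final line 11: ugl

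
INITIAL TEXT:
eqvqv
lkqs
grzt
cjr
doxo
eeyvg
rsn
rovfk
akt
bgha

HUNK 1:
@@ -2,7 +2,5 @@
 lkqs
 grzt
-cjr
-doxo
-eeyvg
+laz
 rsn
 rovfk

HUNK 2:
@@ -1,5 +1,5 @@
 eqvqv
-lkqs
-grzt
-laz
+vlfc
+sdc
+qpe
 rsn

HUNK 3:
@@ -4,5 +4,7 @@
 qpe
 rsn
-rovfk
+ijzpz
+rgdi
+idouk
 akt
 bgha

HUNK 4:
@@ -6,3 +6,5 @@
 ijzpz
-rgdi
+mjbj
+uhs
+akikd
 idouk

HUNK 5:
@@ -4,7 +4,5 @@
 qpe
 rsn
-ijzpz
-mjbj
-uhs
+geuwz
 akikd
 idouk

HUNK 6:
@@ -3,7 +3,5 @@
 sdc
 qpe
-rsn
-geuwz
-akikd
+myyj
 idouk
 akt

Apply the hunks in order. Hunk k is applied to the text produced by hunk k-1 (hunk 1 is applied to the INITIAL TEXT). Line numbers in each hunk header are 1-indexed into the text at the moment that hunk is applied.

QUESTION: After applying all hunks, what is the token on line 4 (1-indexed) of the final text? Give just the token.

Answer: qpe

Derivation:
Hunk 1: at line 2 remove [cjr,doxo,eeyvg] add [laz] -> 8 lines: eqvqv lkqs grzt laz rsn rovfk akt bgha
Hunk 2: at line 1 remove [lkqs,grzt,laz] add [vlfc,sdc,qpe] -> 8 lines: eqvqv vlfc sdc qpe rsn rovfk akt bgha
Hunk 3: at line 4 remove [rovfk] add [ijzpz,rgdi,idouk] -> 10 lines: eqvqv vlfc sdc qpe rsn ijzpz rgdi idouk akt bgha
Hunk 4: at line 6 remove [rgdi] add [mjbj,uhs,akikd] -> 12 lines: eqvqv vlfc sdc qpe rsn ijzpz mjbj uhs akikd idouk akt bgha
Hunk 5: at line 4 remove [ijzpz,mjbj,uhs] add [geuwz] -> 10 lines: eqvqv vlfc sdc qpe rsn geuwz akikd idouk akt bgha
Hunk 6: at line 3 remove [rsn,geuwz,akikd] add [myyj] -> 8 lines: eqvqv vlfc sdc qpe myyj idouk akt bgha
Final line 4: qpe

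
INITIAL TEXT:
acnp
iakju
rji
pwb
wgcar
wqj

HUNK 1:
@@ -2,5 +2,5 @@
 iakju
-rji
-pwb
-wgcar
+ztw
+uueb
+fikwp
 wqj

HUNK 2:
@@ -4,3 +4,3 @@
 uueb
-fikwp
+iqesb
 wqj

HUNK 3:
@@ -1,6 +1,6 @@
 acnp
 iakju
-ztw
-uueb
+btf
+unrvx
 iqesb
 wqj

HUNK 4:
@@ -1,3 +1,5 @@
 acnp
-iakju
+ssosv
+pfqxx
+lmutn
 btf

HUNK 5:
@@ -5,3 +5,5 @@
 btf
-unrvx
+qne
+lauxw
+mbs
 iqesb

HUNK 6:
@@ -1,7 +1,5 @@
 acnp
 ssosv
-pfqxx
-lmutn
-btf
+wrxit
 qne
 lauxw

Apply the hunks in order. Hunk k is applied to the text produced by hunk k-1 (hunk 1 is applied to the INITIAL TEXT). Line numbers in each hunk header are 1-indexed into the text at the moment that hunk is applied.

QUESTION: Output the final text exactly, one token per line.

Hunk 1: at line 2 remove [rji,pwb,wgcar] add [ztw,uueb,fikwp] -> 6 lines: acnp iakju ztw uueb fikwp wqj
Hunk 2: at line 4 remove [fikwp] add [iqesb] -> 6 lines: acnp iakju ztw uueb iqesb wqj
Hunk 3: at line 1 remove [ztw,uueb] add [btf,unrvx] -> 6 lines: acnp iakju btf unrvx iqesb wqj
Hunk 4: at line 1 remove [iakju] add [ssosv,pfqxx,lmutn] -> 8 lines: acnp ssosv pfqxx lmutn btf unrvx iqesb wqj
Hunk 5: at line 5 remove [unrvx] add [qne,lauxw,mbs] -> 10 lines: acnp ssosv pfqxx lmutn btf qne lauxw mbs iqesb wqj
Hunk 6: at line 1 remove [pfqxx,lmutn,btf] add [wrxit] -> 8 lines: acnp ssosv wrxit qne lauxw mbs iqesb wqj

Answer: acnp
ssosv
wrxit
qne
lauxw
mbs
iqesb
wqj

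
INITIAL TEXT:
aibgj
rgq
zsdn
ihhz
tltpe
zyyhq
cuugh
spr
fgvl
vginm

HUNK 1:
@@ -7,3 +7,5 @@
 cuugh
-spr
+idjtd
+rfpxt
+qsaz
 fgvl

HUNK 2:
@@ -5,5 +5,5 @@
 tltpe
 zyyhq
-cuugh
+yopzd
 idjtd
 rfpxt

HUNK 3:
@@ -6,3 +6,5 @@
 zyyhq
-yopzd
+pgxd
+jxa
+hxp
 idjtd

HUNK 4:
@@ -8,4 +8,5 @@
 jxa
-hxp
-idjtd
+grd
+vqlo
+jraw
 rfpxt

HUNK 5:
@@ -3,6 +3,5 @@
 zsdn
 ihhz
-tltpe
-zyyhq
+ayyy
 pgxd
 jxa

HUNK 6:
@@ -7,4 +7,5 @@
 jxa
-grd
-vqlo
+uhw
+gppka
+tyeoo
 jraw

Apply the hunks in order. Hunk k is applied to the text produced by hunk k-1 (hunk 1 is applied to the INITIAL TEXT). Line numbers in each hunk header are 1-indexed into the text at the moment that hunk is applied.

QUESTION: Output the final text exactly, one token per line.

Hunk 1: at line 7 remove [spr] add [idjtd,rfpxt,qsaz] -> 12 lines: aibgj rgq zsdn ihhz tltpe zyyhq cuugh idjtd rfpxt qsaz fgvl vginm
Hunk 2: at line 5 remove [cuugh] add [yopzd] -> 12 lines: aibgj rgq zsdn ihhz tltpe zyyhq yopzd idjtd rfpxt qsaz fgvl vginm
Hunk 3: at line 6 remove [yopzd] add [pgxd,jxa,hxp] -> 14 lines: aibgj rgq zsdn ihhz tltpe zyyhq pgxd jxa hxp idjtd rfpxt qsaz fgvl vginm
Hunk 4: at line 8 remove [hxp,idjtd] add [grd,vqlo,jraw] -> 15 lines: aibgj rgq zsdn ihhz tltpe zyyhq pgxd jxa grd vqlo jraw rfpxt qsaz fgvl vginm
Hunk 5: at line 3 remove [tltpe,zyyhq] add [ayyy] -> 14 lines: aibgj rgq zsdn ihhz ayyy pgxd jxa grd vqlo jraw rfpxt qsaz fgvl vginm
Hunk 6: at line 7 remove [grd,vqlo] add [uhw,gppka,tyeoo] -> 15 lines: aibgj rgq zsdn ihhz ayyy pgxd jxa uhw gppka tyeoo jraw rfpxt qsaz fgvl vginm

Answer: aibgj
rgq
zsdn
ihhz
ayyy
pgxd
jxa
uhw
gppka
tyeoo
jraw
rfpxt
qsaz
fgvl
vginm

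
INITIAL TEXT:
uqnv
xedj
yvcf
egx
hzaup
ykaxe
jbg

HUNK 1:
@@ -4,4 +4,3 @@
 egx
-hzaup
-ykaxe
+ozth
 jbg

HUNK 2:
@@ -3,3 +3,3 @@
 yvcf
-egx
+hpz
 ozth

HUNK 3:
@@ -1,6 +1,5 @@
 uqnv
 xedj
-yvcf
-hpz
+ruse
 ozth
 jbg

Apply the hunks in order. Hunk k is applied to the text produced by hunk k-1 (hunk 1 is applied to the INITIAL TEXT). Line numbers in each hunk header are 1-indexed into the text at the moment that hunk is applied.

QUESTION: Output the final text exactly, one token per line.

Answer: uqnv
xedj
ruse
ozth
jbg

Derivation:
Hunk 1: at line 4 remove [hzaup,ykaxe] add [ozth] -> 6 lines: uqnv xedj yvcf egx ozth jbg
Hunk 2: at line 3 remove [egx] add [hpz] -> 6 lines: uqnv xedj yvcf hpz ozth jbg
Hunk 3: at line 1 remove [yvcf,hpz] add [ruse] -> 5 lines: uqnv xedj ruse ozth jbg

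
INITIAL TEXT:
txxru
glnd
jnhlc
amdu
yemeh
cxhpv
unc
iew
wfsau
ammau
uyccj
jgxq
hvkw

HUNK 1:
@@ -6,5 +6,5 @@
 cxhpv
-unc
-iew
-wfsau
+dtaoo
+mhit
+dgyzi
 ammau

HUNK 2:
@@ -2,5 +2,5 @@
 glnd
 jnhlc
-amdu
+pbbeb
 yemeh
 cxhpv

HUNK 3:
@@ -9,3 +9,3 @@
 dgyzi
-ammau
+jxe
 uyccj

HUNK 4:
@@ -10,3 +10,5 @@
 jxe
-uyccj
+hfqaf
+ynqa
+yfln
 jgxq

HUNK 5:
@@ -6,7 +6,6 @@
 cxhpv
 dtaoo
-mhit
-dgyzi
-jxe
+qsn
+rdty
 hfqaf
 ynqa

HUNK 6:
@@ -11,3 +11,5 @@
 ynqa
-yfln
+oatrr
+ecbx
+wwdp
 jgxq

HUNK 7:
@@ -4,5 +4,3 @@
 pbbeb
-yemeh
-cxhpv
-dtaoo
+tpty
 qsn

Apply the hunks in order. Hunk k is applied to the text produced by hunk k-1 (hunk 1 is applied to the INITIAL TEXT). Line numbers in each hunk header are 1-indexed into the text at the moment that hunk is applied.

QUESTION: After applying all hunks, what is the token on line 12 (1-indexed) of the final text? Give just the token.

Answer: wwdp

Derivation:
Hunk 1: at line 6 remove [unc,iew,wfsau] add [dtaoo,mhit,dgyzi] -> 13 lines: txxru glnd jnhlc amdu yemeh cxhpv dtaoo mhit dgyzi ammau uyccj jgxq hvkw
Hunk 2: at line 2 remove [amdu] add [pbbeb] -> 13 lines: txxru glnd jnhlc pbbeb yemeh cxhpv dtaoo mhit dgyzi ammau uyccj jgxq hvkw
Hunk 3: at line 9 remove [ammau] add [jxe] -> 13 lines: txxru glnd jnhlc pbbeb yemeh cxhpv dtaoo mhit dgyzi jxe uyccj jgxq hvkw
Hunk 4: at line 10 remove [uyccj] add [hfqaf,ynqa,yfln] -> 15 lines: txxru glnd jnhlc pbbeb yemeh cxhpv dtaoo mhit dgyzi jxe hfqaf ynqa yfln jgxq hvkw
Hunk 5: at line 6 remove [mhit,dgyzi,jxe] add [qsn,rdty] -> 14 lines: txxru glnd jnhlc pbbeb yemeh cxhpv dtaoo qsn rdty hfqaf ynqa yfln jgxq hvkw
Hunk 6: at line 11 remove [yfln] add [oatrr,ecbx,wwdp] -> 16 lines: txxru glnd jnhlc pbbeb yemeh cxhpv dtaoo qsn rdty hfqaf ynqa oatrr ecbx wwdp jgxq hvkw
Hunk 7: at line 4 remove [yemeh,cxhpv,dtaoo] add [tpty] -> 14 lines: txxru glnd jnhlc pbbeb tpty qsn rdty hfqaf ynqa oatrr ecbx wwdp jgxq hvkw
Final line 12: wwdp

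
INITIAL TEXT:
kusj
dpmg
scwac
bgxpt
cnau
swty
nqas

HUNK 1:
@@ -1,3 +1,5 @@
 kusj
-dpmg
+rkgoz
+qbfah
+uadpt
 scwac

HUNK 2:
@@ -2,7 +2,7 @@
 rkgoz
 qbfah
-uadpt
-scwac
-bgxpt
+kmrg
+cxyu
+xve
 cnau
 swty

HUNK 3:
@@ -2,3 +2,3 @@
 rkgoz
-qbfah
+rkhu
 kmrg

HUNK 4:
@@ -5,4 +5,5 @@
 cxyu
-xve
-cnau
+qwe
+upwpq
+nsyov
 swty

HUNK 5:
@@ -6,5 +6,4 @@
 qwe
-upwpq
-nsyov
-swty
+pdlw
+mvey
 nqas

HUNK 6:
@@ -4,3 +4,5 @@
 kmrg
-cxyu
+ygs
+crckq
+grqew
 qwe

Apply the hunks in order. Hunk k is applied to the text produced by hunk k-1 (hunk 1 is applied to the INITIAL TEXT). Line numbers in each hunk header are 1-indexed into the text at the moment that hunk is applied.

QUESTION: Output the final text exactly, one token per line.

Hunk 1: at line 1 remove [dpmg] add [rkgoz,qbfah,uadpt] -> 9 lines: kusj rkgoz qbfah uadpt scwac bgxpt cnau swty nqas
Hunk 2: at line 2 remove [uadpt,scwac,bgxpt] add [kmrg,cxyu,xve] -> 9 lines: kusj rkgoz qbfah kmrg cxyu xve cnau swty nqas
Hunk 3: at line 2 remove [qbfah] add [rkhu] -> 9 lines: kusj rkgoz rkhu kmrg cxyu xve cnau swty nqas
Hunk 4: at line 5 remove [xve,cnau] add [qwe,upwpq,nsyov] -> 10 lines: kusj rkgoz rkhu kmrg cxyu qwe upwpq nsyov swty nqas
Hunk 5: at line 6 remove [upwpq,nsyov,swty] add [pdlw,mvey] -> 9 lines: kusj rkgoz rkhu kmrg cxyu qwe pdlw mvey nqas
Hunk 6: at line 4 remove [cxyu] add [ygs,crckq,grqew] -> 11 lines: kusj rkgoz rkhu kmrg ygs crckq grqew qwe pdlw mvey nqas

Answer: kusj
rkgoz
rkhu
kmrg
ygs
crckq
grqew
qwe
pdlw
mvey
nqas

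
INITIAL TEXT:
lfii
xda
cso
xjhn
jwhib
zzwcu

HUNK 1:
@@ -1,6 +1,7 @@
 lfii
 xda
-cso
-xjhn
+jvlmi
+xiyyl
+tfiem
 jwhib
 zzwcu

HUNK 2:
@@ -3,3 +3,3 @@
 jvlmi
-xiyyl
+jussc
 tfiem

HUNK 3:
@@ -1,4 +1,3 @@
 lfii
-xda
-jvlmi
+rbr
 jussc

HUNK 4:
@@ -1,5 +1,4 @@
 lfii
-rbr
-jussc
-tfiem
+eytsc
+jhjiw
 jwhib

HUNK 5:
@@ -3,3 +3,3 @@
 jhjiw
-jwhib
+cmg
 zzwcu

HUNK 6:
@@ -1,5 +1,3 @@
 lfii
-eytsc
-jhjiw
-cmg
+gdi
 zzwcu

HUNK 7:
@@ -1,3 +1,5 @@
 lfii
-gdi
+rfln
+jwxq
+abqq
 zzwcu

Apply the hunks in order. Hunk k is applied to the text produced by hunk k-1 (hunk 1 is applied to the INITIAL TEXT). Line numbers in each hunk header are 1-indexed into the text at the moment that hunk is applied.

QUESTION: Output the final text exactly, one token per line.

Hunk 1: at line 1 remove [cso,xjhn] add [jvlmi,xiyyl,tfiem] -> 7 lines: lfii xda jvlmi xiyyl tfiem jwhib zzwcu
Hunk 2: at line 3 remove [xiyyl] add [jussc] -> 7 lines: lfii xda jvlmi jussc tfiem jwhib zzwcu
Hunk 3: at line 1 remove [xda,jvlmi] add [rbr] -> 6 lines: lfii rbr jussc tfiem jwhib zzwcu
Hunk 4: at line 1 remove [rbr,jussc,tfiem] add [eytsc,jhjiw] -> 5 lines: lfii eytsc jhjiw jwhib zzwcu
Hunk 5: at line 3 remove [jwhib] add [cmg] -> 5 lines: lfii eytsc jhjiw cmg zzwcu
Hunk 6: at line 1 remove [eytsc,jhjiw,cmg] add [gdi] -> 3 lines: lfii gdi zzwcu
Hunk 7: at line 1 remove [gdi] add [rfln,jwxq,abqq] -> 5 lines: lfii rfln jwxq abqq zzwcu

Answer: lfii
rfln
jwxq
abqq
zzwcu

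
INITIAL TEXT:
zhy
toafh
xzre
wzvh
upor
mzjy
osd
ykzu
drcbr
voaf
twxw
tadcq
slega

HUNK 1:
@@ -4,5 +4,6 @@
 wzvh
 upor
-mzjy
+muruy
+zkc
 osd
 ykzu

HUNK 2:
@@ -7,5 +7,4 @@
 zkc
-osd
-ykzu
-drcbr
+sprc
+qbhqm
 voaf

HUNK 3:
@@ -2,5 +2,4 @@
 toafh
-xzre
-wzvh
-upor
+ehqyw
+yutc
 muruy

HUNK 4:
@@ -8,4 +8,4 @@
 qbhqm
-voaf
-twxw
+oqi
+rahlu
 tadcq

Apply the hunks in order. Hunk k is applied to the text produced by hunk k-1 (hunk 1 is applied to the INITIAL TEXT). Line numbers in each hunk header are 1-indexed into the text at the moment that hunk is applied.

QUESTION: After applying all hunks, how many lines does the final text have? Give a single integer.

Hunk 1: at line 4 remove [mzjy] add [muruy,zkc] -> 14 lines: zhy toafh xzre wzvh upor muruy zkc osd ykzu drcbr voaf twxw tadcq slega
Hunk 2: at line 7 remove [osd,ykzu,drcbr] add [sprc,qbhqm] -> 13 lines: zhy toafh xzre wzvh upor muruy zkc sprc qbhqm voaf twxw tadcq slega
Hunk 3: at line 2 remove [xzre,wzvh,upor] add [ehqyw,yutc] -> 12 lines: zhy toafh ehqyw yutc muruy zkc sprc qbhqm voaf twxw tadcq slega
Hunk 4: at line 8 remove [voaf,twxw] add [oqi,rahlu] -> 12 lines: zhy toafh ehqyw yutc muruy zkc sprc qbhqm oqi rahlu tadcq slega
Final line count: 12

Answer: 12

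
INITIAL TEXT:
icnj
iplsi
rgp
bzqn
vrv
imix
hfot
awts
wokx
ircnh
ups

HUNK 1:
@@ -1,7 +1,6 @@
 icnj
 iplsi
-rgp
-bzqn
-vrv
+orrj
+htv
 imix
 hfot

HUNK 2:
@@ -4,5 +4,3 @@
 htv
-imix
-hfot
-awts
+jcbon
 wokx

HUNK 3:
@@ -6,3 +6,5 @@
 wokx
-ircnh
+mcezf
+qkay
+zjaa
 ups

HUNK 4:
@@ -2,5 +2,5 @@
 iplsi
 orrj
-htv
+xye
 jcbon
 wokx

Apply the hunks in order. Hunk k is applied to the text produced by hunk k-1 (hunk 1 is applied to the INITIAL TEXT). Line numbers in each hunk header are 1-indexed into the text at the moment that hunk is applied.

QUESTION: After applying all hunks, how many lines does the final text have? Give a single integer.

Answer: 10

Derivation:
Hunk 1: at line 1 remove [rgp,bzqn,vrv] add [orrj,htv] -> 10 lines: icnj iplsi orrj htv imix hfot awts wokx ircnh ups
Hunk 2: at line 4 remove [imix,hfot,awts] add [jcbon] -> 8 lines: icnj iplsi orrj htv jcbon wokx ircnh ups
Hunk 3: at line 6 remove [ircnh] add [mcezf,qkay,zjaa] -> 10 lines: icnj iplsi orrj htv jcbon wokx mcezf qkay zjaa ups
Hunk 4: at line 2 remove [htv] add [xye] -> 10 lines: icnj iplsi orrj xye jcbon wokx mcezf qkay zjaa ups
Final line count: 10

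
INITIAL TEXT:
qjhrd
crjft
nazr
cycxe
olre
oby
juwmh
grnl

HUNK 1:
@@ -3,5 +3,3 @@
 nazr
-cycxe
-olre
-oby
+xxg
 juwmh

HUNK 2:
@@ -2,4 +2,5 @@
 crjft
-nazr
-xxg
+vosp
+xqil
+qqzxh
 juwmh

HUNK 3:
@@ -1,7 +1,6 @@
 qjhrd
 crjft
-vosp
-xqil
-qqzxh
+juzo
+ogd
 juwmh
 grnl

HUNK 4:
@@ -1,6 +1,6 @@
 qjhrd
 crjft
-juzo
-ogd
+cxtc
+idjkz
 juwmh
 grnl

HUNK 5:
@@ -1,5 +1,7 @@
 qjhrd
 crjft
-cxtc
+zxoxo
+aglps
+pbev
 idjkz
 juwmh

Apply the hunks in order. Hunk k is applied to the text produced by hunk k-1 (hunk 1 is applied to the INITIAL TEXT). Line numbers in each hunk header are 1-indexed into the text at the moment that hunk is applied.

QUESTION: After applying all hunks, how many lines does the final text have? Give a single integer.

Answer: 8

Derivation:
Hunk 1: at line 3 remove [cycxe,olre,oby] add [xxg] -> 6 lines: qjhrd crjft nazr xxg juwmh grnl
Hunk 2: at line 2 remove [nazr,xxg] add [vosp,xqil,qqzxh] -> 7 lines: qjhrd crjft vosp xqil qqzxh juwmh grnl
Hunk 3: at line 1 remove [vosp,xqil,qqzxh] add [juzo,ogd] -> 6 lines: qjhrd crjft juzo ogd juwmh grnl
Hunk 4: at line 1 remove [juzo,ogd] add [cxtc,idjkz] -> 6 lines: qjhrd crjft cxtc idjkz juwmh grnl
Hunk 5: at line 1 remove [cxtc] add [zxoxo,aglps,pbev] -> 8 lines: qjhrd crjft zxoxo aglps pbev idjkz juwmh grnl
Final line count: 8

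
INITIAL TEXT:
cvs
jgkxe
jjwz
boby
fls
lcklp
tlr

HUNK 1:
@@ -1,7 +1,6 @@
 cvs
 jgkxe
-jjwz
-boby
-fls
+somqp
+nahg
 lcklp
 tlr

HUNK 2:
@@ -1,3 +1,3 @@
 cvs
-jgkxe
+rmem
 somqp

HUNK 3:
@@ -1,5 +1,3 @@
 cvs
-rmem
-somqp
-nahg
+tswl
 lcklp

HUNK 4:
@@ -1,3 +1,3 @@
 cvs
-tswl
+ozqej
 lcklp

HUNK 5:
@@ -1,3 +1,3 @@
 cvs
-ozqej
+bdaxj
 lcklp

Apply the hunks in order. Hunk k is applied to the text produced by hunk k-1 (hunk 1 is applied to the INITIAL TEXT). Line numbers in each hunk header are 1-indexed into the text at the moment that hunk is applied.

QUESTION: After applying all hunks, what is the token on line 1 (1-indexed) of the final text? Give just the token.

Answer: cvs

Derivation:
Hunk 1: at line 1 remove [jjwz,boby,fls] add [somqp,nahg] -> 6 lines: cvs jgkxe somqp nahg lcklp tlr
Hunk 2: at line 1 remove [jgkxe] add [rmem] -> 6 lines: cvs rmem somqp nahg lcklp tlr
Hunk 3: at line 1 remove [rmem,somqp,nahg] add [tswl] -> 4 lines: cvs tswl lcklp tlr
Hunk 4: at line 1 remove [tswl] add [ozqej] -> 4 lines: cvs ozqej lcklp tlr
Hunk 5: at line 1 remove [ozqej] add [bdaxj] -> 4 lines: cvs bdaxj lcklp tlr
Final line 1: cvs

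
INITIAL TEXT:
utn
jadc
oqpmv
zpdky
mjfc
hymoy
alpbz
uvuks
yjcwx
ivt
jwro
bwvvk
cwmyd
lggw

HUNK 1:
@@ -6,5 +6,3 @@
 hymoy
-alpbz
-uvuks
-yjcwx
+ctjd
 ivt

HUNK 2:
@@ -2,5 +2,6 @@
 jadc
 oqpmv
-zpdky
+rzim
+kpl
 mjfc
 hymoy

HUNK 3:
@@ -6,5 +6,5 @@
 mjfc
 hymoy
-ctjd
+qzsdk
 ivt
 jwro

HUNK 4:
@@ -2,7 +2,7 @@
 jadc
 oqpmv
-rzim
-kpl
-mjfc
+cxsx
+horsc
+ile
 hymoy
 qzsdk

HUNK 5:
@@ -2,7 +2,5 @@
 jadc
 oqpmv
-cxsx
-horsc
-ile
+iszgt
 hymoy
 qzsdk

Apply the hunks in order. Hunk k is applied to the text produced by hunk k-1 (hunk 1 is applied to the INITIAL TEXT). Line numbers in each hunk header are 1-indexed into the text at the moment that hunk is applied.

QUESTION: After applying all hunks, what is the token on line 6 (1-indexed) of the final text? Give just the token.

Answer: qzsdk

Derivation:
Hunk 1: at line 6 remove [alpbz,uvuks,yjcwx] add [ctjd] -> 12 lines: utn jadc oqpmv zpdky mjfc hymoy ctjd ivt jwro bwvvk cwmyd lggw
Hunk 2: at line 2 remove [zpdky] add [rzim,kpl] -> 13 lines: utn jadc oqpmv rzim kpl mjfc hymoy ctjd ivt jwro bwvvk cwmyd lggw
Hunk 3: at line 6 remove [ctjd] add [qzsdk] -> 13 lines: utn jadc oqpmv rzim kpl mjfc hymoy qzsdk ivt jwro bwvvk cwmyd lggw
Hunk 4: at line 2 remove [rzim,kpl,mjfc] add [cxsx,horsc,ile] -> 13 lines: utn jadc oqpmv cxsx horsc ile hymoy qzsdk ivt jwro bwvvk cwmyd lggw
Hunk 5: at line 2 remove [cxsx,horsc,ile] add [iszgt] -> 11 lines: utn jadc oqpmv iszgt hymoy qzsdk ivt jwro bwvvk cwmyd lggw
Final line 6: qzsdk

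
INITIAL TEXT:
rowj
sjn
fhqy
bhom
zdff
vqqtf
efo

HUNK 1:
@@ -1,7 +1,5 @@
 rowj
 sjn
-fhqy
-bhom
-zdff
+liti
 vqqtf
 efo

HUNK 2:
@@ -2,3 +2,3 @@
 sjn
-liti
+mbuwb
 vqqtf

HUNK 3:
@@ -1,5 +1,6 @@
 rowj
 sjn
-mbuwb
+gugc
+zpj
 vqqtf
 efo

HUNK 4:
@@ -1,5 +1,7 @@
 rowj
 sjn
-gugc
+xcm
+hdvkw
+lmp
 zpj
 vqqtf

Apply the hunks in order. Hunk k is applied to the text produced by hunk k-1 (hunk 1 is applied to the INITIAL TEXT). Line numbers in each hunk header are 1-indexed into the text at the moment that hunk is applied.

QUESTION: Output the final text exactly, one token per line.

Hunk 1: at line 1 remove [fhqy,bhom,zdff] add [liti] -> 5 lines: rowj sjn liti vqqtf efo
Hunk 2: at line 2 remove [liti] add [mbuwb] -> 5 lines: rowj sjn mbuwb vqqtf efo
Hunk 3: at line 1 remove [mbuwb] add [gugc,zpj] -> 6 lines: rowj sjn gugc zpj vqqtf efo
Hunk 4: at line 1 remove [gugc] add [xcm,hdvkw,lmp] -> 8 lines: rowj sjn xcm hdvkw lmp zpj vqqtf efo

Answer: rowj
sjn
xcm
hdvkw
lmp
zpj
vqqtf
efo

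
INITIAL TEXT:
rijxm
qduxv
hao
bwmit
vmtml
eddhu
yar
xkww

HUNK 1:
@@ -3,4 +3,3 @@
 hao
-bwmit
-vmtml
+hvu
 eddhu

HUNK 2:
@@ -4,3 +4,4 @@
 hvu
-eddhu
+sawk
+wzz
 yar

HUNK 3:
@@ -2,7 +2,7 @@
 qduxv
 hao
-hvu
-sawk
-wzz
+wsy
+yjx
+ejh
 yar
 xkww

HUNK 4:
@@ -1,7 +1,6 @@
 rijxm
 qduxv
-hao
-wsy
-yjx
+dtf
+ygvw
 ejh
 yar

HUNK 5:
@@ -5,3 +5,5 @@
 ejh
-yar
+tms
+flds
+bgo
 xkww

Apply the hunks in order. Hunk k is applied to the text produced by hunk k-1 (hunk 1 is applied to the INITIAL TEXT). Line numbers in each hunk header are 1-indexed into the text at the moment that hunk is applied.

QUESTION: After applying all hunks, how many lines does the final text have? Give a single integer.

Hunk 1: at line 3 remove [bwmit,vmtml] add [hvu] -> 7 lines: rijxm qduxv hao hvu eddhu yar xkww
Hunk 2: at line 4 remove [eddhu] add [sawk,wzz] -> 8 lines: rijxm qduxv hao hvu sawk wzz yar xkww
Hunk 3: at line 2 remove [hvu,sawk,wzz] add [wsy,yjx,ejh] -> 8 lines: rijxm qduxv hao wsy yjx ejh yar xkww
Hunk 4: at line 1 remove [hao,wsy,yjx] add [dtf,ygvw] -> 7 lines: rijxm qduxv dtf ygvw ejh yar xkww
Hunk 5: at line 5 remove [yar] add [tms,flds,bgo] -> 9 lines: rijxm qduxv dtf ygvw ejh tms flds bgo xkww
Final line count: 9

Answer: 9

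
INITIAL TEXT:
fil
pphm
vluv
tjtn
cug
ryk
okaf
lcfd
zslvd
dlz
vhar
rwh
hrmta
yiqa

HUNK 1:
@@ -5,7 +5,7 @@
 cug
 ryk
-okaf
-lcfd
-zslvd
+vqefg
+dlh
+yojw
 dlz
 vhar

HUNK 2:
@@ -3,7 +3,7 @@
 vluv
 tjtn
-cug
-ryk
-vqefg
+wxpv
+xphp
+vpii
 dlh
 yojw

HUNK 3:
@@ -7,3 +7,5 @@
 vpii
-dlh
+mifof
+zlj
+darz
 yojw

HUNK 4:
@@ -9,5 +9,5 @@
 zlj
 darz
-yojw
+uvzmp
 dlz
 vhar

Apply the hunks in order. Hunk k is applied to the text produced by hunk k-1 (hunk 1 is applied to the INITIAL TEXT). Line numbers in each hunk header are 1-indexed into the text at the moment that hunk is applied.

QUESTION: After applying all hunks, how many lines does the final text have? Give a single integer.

Hunk 1: at line 5 remove [okaf,lcfd,zslvd] add [vqefg,dlh,yojw] -> 14 lines: fil pphm vluv tjtn cug ryk vqefg dlh yojw dlz vhar rwh hrmta yiqa
Hunk 2: at line 3 remove [cug,ryk,vqefg] add [wxpv,xphp,vpii] -> 14 lines: fil pphm vluv tjtn wxpv xphp vpii dlh yojw dlz vhar rwh hrmta yiqa
Hunk 3: at line 7 remove [dlh] add [mifof,zlj,darz] -> 16 lines: fil pphm vluv tjtn wxpv xphp vpii mifof zlj darz yojw dlz vhar rwh hrmta yiqa
Hunk 4: at line 9 remove [yojw] add [uvzmp] -> 16 lines: fil pphm vluv tjtn wxpv xphp vpii mifof zlj darz uvzmp dlz vhar rwh hrmta yiqa
Final line count: 16

Answer: 16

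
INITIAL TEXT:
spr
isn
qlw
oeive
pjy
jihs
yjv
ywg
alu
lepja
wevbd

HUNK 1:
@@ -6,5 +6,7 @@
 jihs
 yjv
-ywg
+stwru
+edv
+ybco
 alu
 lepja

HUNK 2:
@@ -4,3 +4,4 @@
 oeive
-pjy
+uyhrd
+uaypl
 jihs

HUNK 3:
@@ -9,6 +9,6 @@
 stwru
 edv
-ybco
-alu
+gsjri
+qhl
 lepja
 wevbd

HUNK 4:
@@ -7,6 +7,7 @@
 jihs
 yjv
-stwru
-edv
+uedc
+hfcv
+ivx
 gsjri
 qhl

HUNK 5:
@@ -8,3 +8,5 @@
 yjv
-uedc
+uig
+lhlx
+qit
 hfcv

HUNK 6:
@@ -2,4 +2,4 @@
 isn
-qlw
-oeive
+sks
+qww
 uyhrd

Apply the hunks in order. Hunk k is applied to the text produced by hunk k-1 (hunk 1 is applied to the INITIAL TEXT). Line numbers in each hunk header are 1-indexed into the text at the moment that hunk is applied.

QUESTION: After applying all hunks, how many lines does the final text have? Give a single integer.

Answer: 17

Derivation:
Hunk 1: at line 6 remove [ywg] add [stwru,edv,ybco] -> 13 lines: spr isn qlw oeive pjy jihs yjv stwru edv ybco alu lepja wevbd
Hunk 2: at line 4 remove [pjy] add [uyhrd,uaypl] -> 14 lines: spr isn qlw oeive uyhrd uaypl jihs yjv stwru edv ybco alu lepja wevbd
Hunk 3: at line 9 remove [ybco,alu] add [gsjri,qhl] -> 14 lines: spr isn qlw oeive uyhrd uaypl jihs yjv stwru edv gsjri qhl lepja wevbd
Hunk 4: at line 7 remove [stwru,edv] add [uedc,hfcv,ivx] -> 15 lines: spr isn qlw oeive uyhrd uaypl jihs yjv uedc hfcv ivx gsjri qhl lepja wevbd
Hunk 5: at line 8 remove [uedc] add [uig,lhlx,qit] -> 17 lines: spr isn qlw oeive uyhrd uaypl jihs yjv uig lhlx qit hfcv ivx gsjri qhl lepja wevbd
Hunk 6: at line 2 remove [qlw,oeive] add [sks,qww] -> 17 lines: spr isn sks qww uyhrd uaypl jihs yjv uig lhlx qit hfcv ivx gsjri qhl lepja wevbd
Final line count: 17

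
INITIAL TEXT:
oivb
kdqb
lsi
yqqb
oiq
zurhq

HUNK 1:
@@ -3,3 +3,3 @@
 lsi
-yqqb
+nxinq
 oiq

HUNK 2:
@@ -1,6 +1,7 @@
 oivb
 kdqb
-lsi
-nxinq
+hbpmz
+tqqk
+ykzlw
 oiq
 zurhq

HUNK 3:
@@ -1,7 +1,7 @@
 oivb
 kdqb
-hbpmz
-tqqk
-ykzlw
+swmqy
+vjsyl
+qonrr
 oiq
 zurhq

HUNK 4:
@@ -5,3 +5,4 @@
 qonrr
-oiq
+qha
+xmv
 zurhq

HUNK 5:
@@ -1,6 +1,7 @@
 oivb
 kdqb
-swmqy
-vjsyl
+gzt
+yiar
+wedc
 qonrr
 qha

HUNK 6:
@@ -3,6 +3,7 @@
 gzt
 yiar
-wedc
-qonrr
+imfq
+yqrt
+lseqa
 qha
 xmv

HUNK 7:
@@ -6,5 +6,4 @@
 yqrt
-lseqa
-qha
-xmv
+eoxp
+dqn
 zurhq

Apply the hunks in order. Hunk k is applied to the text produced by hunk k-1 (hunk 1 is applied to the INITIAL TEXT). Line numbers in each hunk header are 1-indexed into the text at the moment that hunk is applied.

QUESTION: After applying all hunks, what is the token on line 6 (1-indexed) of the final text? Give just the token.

Hunk 1: at line 3 remove [yqqb] add [nxinq] -> 6 lines: oivb kdqb lsi nxinq oiq zurhq
Hunk 2: at line 1 remove [lsi,nxinq] add [hbpmz,tqqk,ykzlw] -> 7 lines: oivb kdqb hbpmz tqqk ykzlw oiq zurhq
Hunk 3: at line 1 remove [hbpmz,tqqk,ykzlw] add [swmqy,vjsyl,qonrr] -> 7 lines: oivb kdqb swmqy vjsyl qonrr oiq zurhq
Hunk 4: at line 5 remove [oiq] add [qha,xmv] -> 8 lines: oivb kdqb swmqy vjsyl qonrr qha xmv zurhq
Hunk 5: at line 1 remove [swmqy,vjsyl] add [gzt,yiar,wedc] -> 9 lines: oivb kdqb gzt yiar wedc qonrr qha xmv zurhq
Hunk 6: at line 3 remove [wedc,qonrr] add [imfq,yqrt,lseqa] -> 10 lines: oivb kdqb gzt yiar imfq yqrt lseqa qha xmv zurhq
Hunk 7: at line 6 remove [lseqa,qha,xmv] add [eoxp,dqn] -> 9 lines: oivb kdqb gzt yiar imfq yqrt eoxp dqn zurhq
Final line 6: yqrt

Answer: yqrt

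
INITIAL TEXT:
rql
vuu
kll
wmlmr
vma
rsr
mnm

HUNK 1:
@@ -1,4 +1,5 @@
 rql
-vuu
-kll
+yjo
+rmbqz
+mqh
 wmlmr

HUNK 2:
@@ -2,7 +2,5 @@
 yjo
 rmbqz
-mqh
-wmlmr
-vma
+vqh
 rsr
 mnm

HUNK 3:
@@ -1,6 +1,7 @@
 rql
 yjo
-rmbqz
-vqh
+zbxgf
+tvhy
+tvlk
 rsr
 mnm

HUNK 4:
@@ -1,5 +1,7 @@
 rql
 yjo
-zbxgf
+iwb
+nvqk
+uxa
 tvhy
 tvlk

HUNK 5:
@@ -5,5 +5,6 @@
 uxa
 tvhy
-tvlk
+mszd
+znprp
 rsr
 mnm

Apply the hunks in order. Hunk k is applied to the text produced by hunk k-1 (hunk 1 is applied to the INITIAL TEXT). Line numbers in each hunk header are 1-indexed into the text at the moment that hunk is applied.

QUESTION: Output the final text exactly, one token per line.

Hunk 1: at line 1 remove [vuu,kll] add [yjo,rmbqz,mqh] -> 8 lines: rql yjo rmbqz mqh wmlmr vma rsr mnm
Hunk 2: at line 2 remove [mqh,wmlmr,vma] add [vqh] -> 6 lines: rql yjo rmbqz vqh rsr mnm
Hunk 3: at line 1 remove [rmbqz,vqh] add [zbxgf,tvhy,tvlk] -> 7 lines: rql yjo zbxgf tvhy tvlk rsr mnm
Hunk 4: at line 1 remove [zbxgf] add [iwb,nvqk,uxa] -> 9 lines: rql yjo iwb nvqk uxa tvhy tvlk rsr mnm
Hunk 5: at line 5 remove [tvlk] add [mszd,znprp] -> 10 lines: rql yjo iwb nvqk uxa tvhy mszd znprp rsr mnm

Answer: rql
yjo
iwb
nvqk
uxa
tvhy
mszd
znprp
rsr
mnm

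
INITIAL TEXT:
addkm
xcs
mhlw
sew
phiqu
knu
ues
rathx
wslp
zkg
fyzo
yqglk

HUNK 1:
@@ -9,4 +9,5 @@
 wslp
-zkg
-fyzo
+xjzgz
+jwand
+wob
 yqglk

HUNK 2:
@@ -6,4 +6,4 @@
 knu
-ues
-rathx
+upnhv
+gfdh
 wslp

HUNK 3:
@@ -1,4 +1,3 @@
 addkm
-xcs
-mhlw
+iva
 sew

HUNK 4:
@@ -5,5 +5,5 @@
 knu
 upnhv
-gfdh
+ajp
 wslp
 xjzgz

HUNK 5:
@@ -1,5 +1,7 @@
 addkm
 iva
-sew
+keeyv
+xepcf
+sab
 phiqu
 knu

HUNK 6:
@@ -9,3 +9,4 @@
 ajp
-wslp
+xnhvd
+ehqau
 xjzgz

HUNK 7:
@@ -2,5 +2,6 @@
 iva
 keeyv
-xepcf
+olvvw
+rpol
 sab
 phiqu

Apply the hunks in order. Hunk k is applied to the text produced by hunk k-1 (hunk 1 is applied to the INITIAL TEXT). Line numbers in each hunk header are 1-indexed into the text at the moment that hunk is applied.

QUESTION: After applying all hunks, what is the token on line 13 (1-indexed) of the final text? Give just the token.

Hunk 1: at line 9 remove [zkg,fyzo] add [xjzgz,jwand,wob] -> 13 lines: addkm xcs mhlw sew phiqu knu ues rathx wslp xjzgz jwand wob yqglk
Hunk 2: at line 6 remove [ues,rathx] add [upnhv,gfdh] -> 13 lines: addkm xcs mhlw sew phiqu knu upnhv gfdh wslp xjzgz jwand wob yqglk
Hunk 3: at line 1 remove [xcs,mhlw] add [iva] -> 12 lines: addkm iva sew phiqu knu upnhv gfdh wslp xjzgz jwand wob yqglk
Hunk 4: at line 5 remove [gfdh] add [ajp] -> 12 lines: addkm iva sew phiqu knu upnhv ajp wslp xjzgz jwand wob yqglk
Hunk 5: at line 1 remove [sew] add [keeyv,xepcf,sab] -> 14 lines: addkm iva keeyv xepcf sab phiqu knu upnhv ajp wslp xjzgz jwand wob yqglk
Hunk 6: at line 9 remove [wslp] add [xnhvd,ehqau] -> 15 lines: addkm iva keeyv xepcf sab phiqu knu upnhv ajp xnhvd ehqau xjzgz jwand wob yqglk
Hunk 7: at line 2 remove [xepcf] add [olvvw,rpol] -> 16 lines: addkm iva keeyv olvvw rpol sab phiqu knu upnhv ajp xnhvd ehqau xjzgz jwand wob yqglk
Final line 13: xjzgz

Answer: xjzgz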